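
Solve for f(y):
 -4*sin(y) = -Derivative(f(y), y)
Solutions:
 f(y) = C1 - 4*cos(y)


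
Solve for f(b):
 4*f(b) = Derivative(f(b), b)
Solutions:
 f(b) = C1*exp(4*b)


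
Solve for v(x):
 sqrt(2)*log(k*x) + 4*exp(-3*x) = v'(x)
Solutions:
 v(x) = C1 + sqrt(2)*x*log(k*x) - sqrt(2)*x - 4*exp(-3*x)/3


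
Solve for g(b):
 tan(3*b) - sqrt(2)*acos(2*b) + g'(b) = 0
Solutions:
 g(b) = C1 + sqrt(2)*(b*acos(2*b) - sqrt(1 - 4*b^2)/2) + log(cos(3*b))/3


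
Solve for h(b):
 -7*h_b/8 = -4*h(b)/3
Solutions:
 h(b) = C1*exp(32*b/21)


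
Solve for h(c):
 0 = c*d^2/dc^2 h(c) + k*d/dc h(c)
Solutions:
 h(c) = C1 + c^(1 - re(k))*(C2*sin(log(c)*Abs(im(k))) + C3*cos(log(c)*im(k)))


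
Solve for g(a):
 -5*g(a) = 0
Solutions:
 g(a) = 0


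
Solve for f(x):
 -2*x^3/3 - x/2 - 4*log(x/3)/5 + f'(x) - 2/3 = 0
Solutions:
 f(x) = C1 + x^4/6 + x^2/4 + 4*x*log(x)/5 - 4*x*log(3)/5 - 2*x/15


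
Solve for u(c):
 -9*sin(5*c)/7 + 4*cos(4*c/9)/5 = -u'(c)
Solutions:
 u(c) = C1 - 9*sin(4*c/9)/5 - 9*cos(5*c)/35


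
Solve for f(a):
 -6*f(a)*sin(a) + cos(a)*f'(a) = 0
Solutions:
 f(a) = C1/cos(a)^6


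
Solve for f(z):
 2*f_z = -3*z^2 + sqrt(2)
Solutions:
 f(z) = C1 - z^3/2 + sqrt(2)*z/2


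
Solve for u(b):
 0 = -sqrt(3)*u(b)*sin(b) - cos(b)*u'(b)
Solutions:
 u(b) = C1*cos(b)^(sqrt(3))


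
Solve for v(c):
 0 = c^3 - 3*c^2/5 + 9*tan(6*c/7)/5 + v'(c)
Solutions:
 v(c) = C1 - c^4/4 + c^3/5 + 21*log(cos(6*c/7))/10


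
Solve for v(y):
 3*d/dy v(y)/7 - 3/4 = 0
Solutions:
 v(y) = C1 + 7*y/4


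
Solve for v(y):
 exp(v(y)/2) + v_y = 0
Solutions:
 v(y) = 2*log(1/(C1 + y)) + 2*log(2)


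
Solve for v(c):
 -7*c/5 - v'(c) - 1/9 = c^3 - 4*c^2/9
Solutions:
 v(c) = C1 - c^4/4 + 4*c^3/27 - 7*c^2/10 - c/9


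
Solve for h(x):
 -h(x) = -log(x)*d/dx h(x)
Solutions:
 h(x) = C1*exp(li(x))


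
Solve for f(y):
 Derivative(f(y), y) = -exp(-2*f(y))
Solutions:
 f(y) = log(-sqrt(C1 - 2*y))
 f(y) = log(C1 - 2*y)/2


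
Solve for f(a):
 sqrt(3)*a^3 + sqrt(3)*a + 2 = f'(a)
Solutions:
 f(a) = C1 + sqrt(3)*a^4/4 + sqrt(3)*a^2/2 + 2*a


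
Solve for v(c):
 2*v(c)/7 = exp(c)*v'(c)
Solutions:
 v(c) = C1*exp(-2*exp(-c)/7)


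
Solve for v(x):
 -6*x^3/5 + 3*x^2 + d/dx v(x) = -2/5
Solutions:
 v(x) = C1 + 3*x^4/10 - x^3 - 2*x/5


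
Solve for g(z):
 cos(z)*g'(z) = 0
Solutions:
 g(z) = C1


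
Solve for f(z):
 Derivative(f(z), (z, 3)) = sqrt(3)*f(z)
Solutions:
 f(z) = C3*exp(3^(1/6)*z) + (C1*sin(3^(2/3)*z/2) + C2*cos(3^(2/3)*z/2))*exp(-3^(1/6)*z/2)


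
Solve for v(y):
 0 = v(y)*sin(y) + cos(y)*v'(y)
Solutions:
 v(y) = C1*cos(y)


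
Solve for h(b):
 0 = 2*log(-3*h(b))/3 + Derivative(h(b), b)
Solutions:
 3*Integral(1/(log(-_y) + log(3)), (_y, h(b)))/2 = C1 - b


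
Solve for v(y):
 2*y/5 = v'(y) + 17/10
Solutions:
 v(y) = C1 + y^2/5 - 17*y/10


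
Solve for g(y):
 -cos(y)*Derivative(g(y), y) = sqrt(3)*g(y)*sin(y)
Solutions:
 g(y) = C1*cos(y)^(sqrt(3))


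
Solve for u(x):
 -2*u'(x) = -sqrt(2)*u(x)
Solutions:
 u(x) = C1*exp(sqrt(2)*x/2)


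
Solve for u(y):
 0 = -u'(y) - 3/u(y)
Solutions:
 u(y) = -sqrt(C1 - 6*y)
 u(y) = sqrt(C1 - 6*y)


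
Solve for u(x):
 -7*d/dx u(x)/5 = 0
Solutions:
 u(x) = C1


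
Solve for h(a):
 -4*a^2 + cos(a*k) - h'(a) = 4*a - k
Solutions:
 h(a) = C1 - 4*a^3/3 - 2*a^2 + a*k + sin(a*k)/k


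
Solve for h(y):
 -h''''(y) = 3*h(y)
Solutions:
 h(y) = (C1*sin(sqrt(2)*3^(1/4)*y/2) + C2*cos(sqrt(2)*3^(1/4)*y/2))*exp(-sqrt(2)*3^(1/4)*y/2) + (C3*sin(sqrt(2)*3^(1/4)*y/2) + C4*cos(sqrt(2)*3^(1/4)*y/2))*exp(sqrt(2)*3^(1/4)*y/2)


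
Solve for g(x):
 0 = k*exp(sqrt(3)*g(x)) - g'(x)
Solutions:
 g(x) = sqrt(3)*(2*log(-1/(C1 + k*x)) - log(3))/6


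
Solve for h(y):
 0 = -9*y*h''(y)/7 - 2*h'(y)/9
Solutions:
 h(y) = C1 + C2*y^(67/81)


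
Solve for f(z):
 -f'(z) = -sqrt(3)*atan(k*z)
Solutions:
 f(z) = C1 + sqrt(3)*Piecewise((z*atan(k*z) - log(k^2*z^2 + 1)/(2*k), Ne(k, 0)), (0, True))


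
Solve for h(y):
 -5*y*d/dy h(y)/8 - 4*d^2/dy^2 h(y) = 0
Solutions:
 h(y) = C1 + C2*erf(sqrt(5)*y/8)


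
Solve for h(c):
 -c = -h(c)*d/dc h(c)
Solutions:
 h(c) = -sqrt(C1 + c^2)
 h(c) = sqrt(C1 + c^2)


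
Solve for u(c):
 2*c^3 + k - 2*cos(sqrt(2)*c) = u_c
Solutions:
 u(c) = C1 + c^4/2 + c*k - sqrt(2)*sin(sqrt(2)*c)


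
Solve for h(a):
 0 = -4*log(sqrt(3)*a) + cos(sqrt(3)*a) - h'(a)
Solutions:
 h(a) = C1 - 4*a*log(a) - 2*a*log(3) + 4*a + sqrt(3)*sin(sqrt(3)*a)/3


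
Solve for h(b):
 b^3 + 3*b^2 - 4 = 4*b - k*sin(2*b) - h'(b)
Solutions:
 h(b) = C1 - b^4/4 - b^3 + 2*b^2 + 4*b + k*cos(2*b)/2


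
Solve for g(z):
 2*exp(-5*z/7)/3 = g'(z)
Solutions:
 g(z) = C1 - 14*exp(-5*z/7)/15


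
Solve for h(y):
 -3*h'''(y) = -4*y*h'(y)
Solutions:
 h(y) = C1 + Integral(C2*airyai(6^(2/3)*y/3) + C3*airybi(6^(2/3)*y/3), y)


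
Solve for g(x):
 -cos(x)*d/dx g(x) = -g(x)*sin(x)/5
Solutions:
 g(x) = C1/cos(x)^(1/5)


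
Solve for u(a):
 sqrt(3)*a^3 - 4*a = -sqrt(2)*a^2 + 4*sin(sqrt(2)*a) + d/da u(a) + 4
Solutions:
 u(a) = C1 + sqrt(3)*a^4/4 + sqrt(2)*a^3/3 - 2*a^2 - 4*a + 2*sqrt(2)*cos(sqrt(2)*a)


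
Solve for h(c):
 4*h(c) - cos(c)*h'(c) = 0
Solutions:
 h(c) = C1*(sin(c)^2 + 2*sin(c) + 1)/(sin(c)^2 - 2*sin(c) + 1)


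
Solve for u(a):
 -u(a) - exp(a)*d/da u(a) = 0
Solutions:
 u(a) = C1*exp(exp(-a))


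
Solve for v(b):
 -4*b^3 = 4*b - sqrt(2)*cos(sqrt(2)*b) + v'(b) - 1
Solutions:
 v(b) = C1 - b^4 - 2*b^2 + b + sin(sqrt(2)*b)


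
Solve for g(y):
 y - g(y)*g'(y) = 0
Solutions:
 g(y) = -sqrt(C1 + y^2)
 g(y) = sqrt(C1 + y^2)


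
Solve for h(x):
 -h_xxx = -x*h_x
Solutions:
 h(x) = C1 + Integral(C2*airyai(x) + C3*airybi(x), x)


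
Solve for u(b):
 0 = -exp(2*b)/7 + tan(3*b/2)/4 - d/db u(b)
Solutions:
 u(b) = C1 - exp(2*b)/14 - log(cos(3*b/2))/6


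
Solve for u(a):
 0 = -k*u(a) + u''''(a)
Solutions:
 u(a) = C1*exp(-a*k^(1/4)) + C2*exp(a*k^(1/4)) + C3*exp(-I*a*k^(1/4)) + C4*exp(I*a*k^(1/4))


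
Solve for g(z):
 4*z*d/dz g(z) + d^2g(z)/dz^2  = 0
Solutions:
 g(z) = C1 + C2*erf(sqrt(2)*z)


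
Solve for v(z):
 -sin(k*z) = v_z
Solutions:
 v(z) = C1 + cos(k*z)/k


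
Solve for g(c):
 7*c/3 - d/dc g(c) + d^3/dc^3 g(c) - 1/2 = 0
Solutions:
 g(c) = C1 + C2*exp(-c) + C3*exp(c) + 7*c^2/6 - c/2


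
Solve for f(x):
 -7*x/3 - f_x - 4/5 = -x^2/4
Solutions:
 f(x) = C1 + x^3/12 - 7*x^2/6 - 4*x/5


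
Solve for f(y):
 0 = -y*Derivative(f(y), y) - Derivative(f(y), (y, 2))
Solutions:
 f(y) = C1 + C2*erf(sqrt(2)*y/2)


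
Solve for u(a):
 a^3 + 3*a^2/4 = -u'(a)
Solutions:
 u(a) = C1 - a^4/4 - a^3/4


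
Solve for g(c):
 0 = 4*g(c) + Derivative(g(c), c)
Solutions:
 g(c) = C1*exp(-4*c)


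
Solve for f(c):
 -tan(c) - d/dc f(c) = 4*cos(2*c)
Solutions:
 f(c) = C1 + log(cos(c)) - 2*sin(2*c)


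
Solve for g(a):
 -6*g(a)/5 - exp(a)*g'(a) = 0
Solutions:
 g(a) = C1*exp(6*exp(-a)/5)


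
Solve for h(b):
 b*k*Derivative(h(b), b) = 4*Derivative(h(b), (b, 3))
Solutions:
 h(b) = C1 + Integral(C2*airyai(2^(1/3)*b*k^(1/3)/2) + C3*airybi(2^(1/3)*b*k^(1/3)/2), b)


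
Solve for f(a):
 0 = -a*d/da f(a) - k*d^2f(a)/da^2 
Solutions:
 f(a) = C1 + C2*sqrt(k)*erf(sqrt(2)*a*sqrt(1/k)/2)


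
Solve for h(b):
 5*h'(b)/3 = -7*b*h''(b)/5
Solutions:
 h(b) = C1 + C2/b^(4/21)


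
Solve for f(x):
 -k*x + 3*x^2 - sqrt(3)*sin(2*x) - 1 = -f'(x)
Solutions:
 f(x) = C1 + k*x^2/2 - x^3 + x - sqrt(3)*cos(2*x)/2


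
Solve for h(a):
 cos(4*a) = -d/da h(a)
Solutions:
 h(a) = C1 - sin(4*a)/4


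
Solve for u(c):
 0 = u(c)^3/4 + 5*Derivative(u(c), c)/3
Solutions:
 u(c) = -sqrt(10)*sqrt(-1/(C1 - 3*c))
 u(c) = sqrt(10)*sqrt(-1/(C1 - 3*c))


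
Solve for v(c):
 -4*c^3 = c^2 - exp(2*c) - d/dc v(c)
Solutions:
 v(c) = C1 + c^4 + c^3/3 - exp(2*c)/2


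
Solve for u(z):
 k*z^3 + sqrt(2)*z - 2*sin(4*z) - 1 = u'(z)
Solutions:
 u(z) = C1 + k*z^4/4 + sqrt(2)*z^2/2 - z + cos(4*z)/2


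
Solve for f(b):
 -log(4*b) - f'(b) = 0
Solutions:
 f(b) = C1 - b*log(b) - b*log(4) + b


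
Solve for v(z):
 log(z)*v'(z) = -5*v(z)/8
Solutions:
 v(z) = C1*exp(-5*li(z)/8)


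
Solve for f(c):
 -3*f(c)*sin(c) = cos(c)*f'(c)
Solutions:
 f(c) = C1*cos(c)^3


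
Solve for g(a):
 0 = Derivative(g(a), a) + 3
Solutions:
 g(a) = C1 - 3*a


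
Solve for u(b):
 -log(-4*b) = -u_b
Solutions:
 u(b) = C1 + b*log(-b) + b*(-1 + 2*log(2))


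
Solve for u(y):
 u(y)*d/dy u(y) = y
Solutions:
 u(y) = -sqrt(C1 + y^2)
 u(y) = sqrt(C1 + y^2)


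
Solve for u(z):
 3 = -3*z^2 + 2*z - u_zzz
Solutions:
 u(z) = C1 + C2*z + C3*z^2 - z^5/20 + z^4/12 - z^3/2


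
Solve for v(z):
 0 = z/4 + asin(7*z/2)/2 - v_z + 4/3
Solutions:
 v(z) = C1 + z^2/8 + z*asin(7*z/2)/2 + 4*z/3 + sqrt(4 - 49*z^2)/14


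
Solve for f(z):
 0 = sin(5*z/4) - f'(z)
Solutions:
 f(z) = C1 - 4*cos(5*z/4)/5


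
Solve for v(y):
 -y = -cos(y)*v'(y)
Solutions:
 v(y) = C1 + Integral(y/cos(y), y)


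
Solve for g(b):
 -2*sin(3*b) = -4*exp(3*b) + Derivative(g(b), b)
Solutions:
 g(b) = C1 + 4*exp(3*b)/3 + 2*cos(3*b)/3


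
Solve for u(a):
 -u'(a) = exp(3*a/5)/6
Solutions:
 u(a) = C1 - 5*exp(3*a/5)/18


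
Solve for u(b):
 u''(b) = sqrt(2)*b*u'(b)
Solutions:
 u(b) = C1 + C2*erfi(2^(3/4)*b/2)


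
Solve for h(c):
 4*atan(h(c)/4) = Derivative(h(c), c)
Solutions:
 Integral(1/atan(_y/4), (_y, h(c))) = C1 + 4*c


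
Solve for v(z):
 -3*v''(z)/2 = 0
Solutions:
 v(z) = C1 + C2*z


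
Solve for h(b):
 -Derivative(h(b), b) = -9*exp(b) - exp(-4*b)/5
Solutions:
 h(b) = C1 + 9*exp(b) - exp(-4*b)/20


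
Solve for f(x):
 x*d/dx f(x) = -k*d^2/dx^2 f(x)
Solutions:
 f(x) = C1 + C2*sqrt(k)*erf(sqrt(2)*x*sqrt(1/k)/2)


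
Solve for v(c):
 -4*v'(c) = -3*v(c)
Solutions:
 v(c) = C1*exp(3*c/4)


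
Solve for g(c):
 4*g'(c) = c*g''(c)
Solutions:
 g(c) = C1 + C2*c^5


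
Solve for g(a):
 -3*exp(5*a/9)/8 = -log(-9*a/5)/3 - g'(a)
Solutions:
 g(a) = C1 - a*log(-a)/3 + a*(-log(3) + 1/3 + log(15)/3) + 27*exp(5*a/9)/40


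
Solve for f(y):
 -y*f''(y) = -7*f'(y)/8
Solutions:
 f(y) = C1 + C2*y^(15/8)


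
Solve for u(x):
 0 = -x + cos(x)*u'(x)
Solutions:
 u(x) = C1 + Integral(x/cos(x), x)


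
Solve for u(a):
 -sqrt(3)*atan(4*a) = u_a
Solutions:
 u(a) = C1 - sqrt(3)*(a*atan(4*a) - log(16*a^2 + 1)/8)


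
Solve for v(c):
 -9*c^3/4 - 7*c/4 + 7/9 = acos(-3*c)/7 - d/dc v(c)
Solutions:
 v(c) = C1 + 9*c^4/16 + 7*c^2/8 + c*acos(-3*c)/7 - 7*c/9 + sqrt(1 - 9*c^2)/21


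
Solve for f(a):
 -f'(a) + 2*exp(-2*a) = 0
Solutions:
 f(a) = C1 - exp(-2*a)


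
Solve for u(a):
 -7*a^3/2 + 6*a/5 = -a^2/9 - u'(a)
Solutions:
 u(a) = C1 + 7*a^4/8 - a^3/27 - 3*a^2/5


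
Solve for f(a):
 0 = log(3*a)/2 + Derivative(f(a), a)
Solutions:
 f(a) = C1 - a*log(a)/2 - a*log(3)/2 + a/2


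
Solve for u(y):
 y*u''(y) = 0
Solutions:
 u(y) = C1 + C2*y


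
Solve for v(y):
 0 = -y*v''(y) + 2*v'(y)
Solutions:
 v(y) = C1 + C2*y^3


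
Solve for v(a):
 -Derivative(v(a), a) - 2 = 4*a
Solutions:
 v(a) = C1 - 2*a^2 - 2*a


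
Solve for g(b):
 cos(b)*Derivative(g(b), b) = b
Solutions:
 g(b) = C1 + Integral(b/cos(b), b)


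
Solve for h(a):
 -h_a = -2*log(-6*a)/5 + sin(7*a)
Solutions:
 h(a) = C1 + 2*a*log(-a)/5 - 2*a/5 + 2*a*log(6)/5 + cos(7*a)/7


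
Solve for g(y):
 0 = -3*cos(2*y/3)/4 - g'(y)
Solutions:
 g(y) = C1 - 9*sin(2*y/3)/8


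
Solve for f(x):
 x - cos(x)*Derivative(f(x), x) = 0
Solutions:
 f(x) = C1 + Integral(x/cos(x), x)


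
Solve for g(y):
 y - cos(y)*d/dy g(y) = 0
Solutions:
 g(y) = C1 + Integral(y/cos(y), y)


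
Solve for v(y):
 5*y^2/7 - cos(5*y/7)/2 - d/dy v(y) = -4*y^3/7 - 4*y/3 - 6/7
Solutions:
 v(y) = C1 + y^4/7 + 5*y^3/21 + 2*y^2/3 + 6*y/7 - 7*sin(5*y/7)/10


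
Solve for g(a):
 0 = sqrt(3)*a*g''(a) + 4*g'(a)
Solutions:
 g(a) = C1 + C2*a^(1 - 4*sqrt(3)/3)


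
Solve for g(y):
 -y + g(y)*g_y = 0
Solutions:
 g(y) = -sqrt(C1 + y^2)
 g(y) = sqrt(C1 + y^2)


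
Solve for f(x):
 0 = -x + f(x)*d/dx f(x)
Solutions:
 f(x) = -sqrt(C1 + x^2)
 f(x) = sqrt(C1 + x^2)


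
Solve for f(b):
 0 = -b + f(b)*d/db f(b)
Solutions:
 f(b) = -sqrt(C1 + b^2)
 f(b) = sqrt(C1 + b^2)


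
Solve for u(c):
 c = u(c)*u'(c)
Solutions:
 u(c) = -sqrt(C1 + c^2)
 u(c) = sqrt(C1 + c^2)


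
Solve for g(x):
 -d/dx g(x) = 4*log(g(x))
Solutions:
 li(g(x)) = C1 - 4*x


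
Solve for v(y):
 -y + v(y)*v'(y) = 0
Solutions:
 v(y) = -sqrt(C1 + y^2)
 v(y) = sqrt(C1 + y^2)


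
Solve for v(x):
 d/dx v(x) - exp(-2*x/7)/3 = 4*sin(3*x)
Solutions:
 v(x) = C1 - 4*cos(3*x)/3 - 7*exp(-2*x/7)/6


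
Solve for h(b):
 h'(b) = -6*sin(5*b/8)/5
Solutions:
 h(b) = C1 + 48*cos(5*b/8)/25


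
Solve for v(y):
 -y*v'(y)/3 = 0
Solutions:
 v(y) = C1


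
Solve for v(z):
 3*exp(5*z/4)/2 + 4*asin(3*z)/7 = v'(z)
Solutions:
 v(z) = C1 + 4*z*asin(3*z)/7 + 4*sqrt(1 - 9*z^2)/21 + 6*exp(5*z/4)/5


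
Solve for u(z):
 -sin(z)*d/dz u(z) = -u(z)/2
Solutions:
 u(z) = C1*(cos(z) - 1)^(1/4)/(cos(z) + 1)^(1/4)


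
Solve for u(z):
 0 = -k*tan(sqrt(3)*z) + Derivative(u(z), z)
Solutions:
 u(z) = C1 - sqrt(3)*k*log(cos(sqrt(3)*z))/3


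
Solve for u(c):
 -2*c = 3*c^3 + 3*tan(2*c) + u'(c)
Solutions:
 u(c) = C1 - 3*c^4/4 - c^2 + 3*log(cos(2*c))/2


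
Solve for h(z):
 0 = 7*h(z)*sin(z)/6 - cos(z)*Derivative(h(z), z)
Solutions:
 h(z) = C1/cos(z)^(7/6)


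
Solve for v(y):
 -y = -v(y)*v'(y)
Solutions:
 v(y) = -sqrt(C1 + y^2)
 v(y) = sqrt(C1 + y^2)


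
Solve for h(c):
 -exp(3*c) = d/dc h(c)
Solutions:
 h(c) = C1 - exp(3*c)/3


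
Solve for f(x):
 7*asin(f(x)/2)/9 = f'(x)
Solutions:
 Integral(1/asin(_y/2), (_y, f(x))) = C1 + 7*x/9


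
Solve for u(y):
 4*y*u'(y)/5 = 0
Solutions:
 u(y) = C1


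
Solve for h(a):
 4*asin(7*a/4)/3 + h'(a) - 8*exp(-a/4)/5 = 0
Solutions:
 h(a) = C1 - 4*a*asin(7*a/4)/3 - 4*sqrt(16 - 49*a^2)/21 - 32*exp(-a/4)/5


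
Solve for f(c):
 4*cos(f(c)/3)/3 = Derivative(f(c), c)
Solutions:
 -4*c/3 - 3*log(sin(f(c)/3) - 1)/2 + 3*log(sin(f(c)/3) + 1)/2 = C1


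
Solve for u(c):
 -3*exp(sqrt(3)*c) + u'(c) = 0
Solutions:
 u(c) = C1 + sqrt(3)*exp(sqrt(3)*c)


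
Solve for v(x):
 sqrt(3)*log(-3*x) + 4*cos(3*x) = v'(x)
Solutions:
 v(x) = C1 + sqrt(3)*x*(log(-x) - 1) + sqrt(3)*x*log(3) + 4*sin(3*x)/3


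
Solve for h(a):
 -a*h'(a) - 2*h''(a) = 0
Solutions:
 h(a) = C1 + C2*erf(a/2)


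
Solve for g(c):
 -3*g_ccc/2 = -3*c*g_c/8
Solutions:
 g(c) = C1 + Integral(C2*airyai(2^(1/3)*c/2) + C3*airybi(2^(1/3)*c/2), c)


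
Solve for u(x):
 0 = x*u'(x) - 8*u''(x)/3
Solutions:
 u(x) = C1 + C2*erfi(sqrt(3)*x/4)


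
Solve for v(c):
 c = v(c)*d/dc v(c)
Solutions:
 v(c) = -sqrt(C1 + c^2)
 v(c) = sqrt(C1 + c^2)


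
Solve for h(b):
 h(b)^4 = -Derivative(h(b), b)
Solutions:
 h(b) = (-3^(2/3) - 3*3^(1/6)*I)*(1/(C1 + b))^(1/3)/6
 h(b) = (-3^(2/3) + 3*3^(1/6)*I)*(1/(C1 + b))^(1/3)/6
 h(b) = (1/(C1 + 3*b))^(1/3)


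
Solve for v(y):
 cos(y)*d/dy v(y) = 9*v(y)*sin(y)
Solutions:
 v(y) = C1/cos(y)^9


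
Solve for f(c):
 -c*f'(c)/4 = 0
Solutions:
 f(c) = C1


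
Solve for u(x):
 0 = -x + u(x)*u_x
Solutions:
 u(x) = -sqrt(C1 + x^2)
 u(x) = sqrt(C1 + x^2)


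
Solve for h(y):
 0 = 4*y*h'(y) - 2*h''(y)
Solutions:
 h(y) = C1 + C2*erfi(y)


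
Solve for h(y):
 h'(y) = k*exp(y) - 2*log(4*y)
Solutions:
 h(y) = C1 + k*exp(y) - 2*y*log(y) + 2*y*(1 - 2*log(2))


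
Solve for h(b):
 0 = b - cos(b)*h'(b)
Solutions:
 h(b) = C1 + Integral(b/cos(b), b)


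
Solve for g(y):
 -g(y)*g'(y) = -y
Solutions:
 g(y) = -sqrt(C1 + y^2)
 g(y) = sqrt(C1 + y^2)


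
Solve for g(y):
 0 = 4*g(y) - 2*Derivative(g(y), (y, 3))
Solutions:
 g(y) = C3*exp(2^(1/3)*y) + (C1*sin(2^(1/3)*sqrt(3)*y/2) + C2*cos(2^(1/3)*sqrt(3)*y/2))*exp(-2^(1/3)*y/2)


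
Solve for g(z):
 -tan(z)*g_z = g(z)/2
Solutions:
 g(z) = C1/sqrt(sin(z))


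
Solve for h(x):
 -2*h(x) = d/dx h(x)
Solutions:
 h(x) = C1*exp(-2*x)


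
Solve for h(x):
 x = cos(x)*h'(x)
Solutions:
 h(x) = C1 + Integral(x/cos(x), x)


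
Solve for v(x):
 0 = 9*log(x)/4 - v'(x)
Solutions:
 v(x) = C1 + 9*x*log(x)/4 - 9*x/4


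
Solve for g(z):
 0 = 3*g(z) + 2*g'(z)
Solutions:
 g(z) = C1*exp(-3*z/2)


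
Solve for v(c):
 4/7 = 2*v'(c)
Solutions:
 v(c) = C1 + 2*c/7


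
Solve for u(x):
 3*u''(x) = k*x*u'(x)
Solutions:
 u(x) = Piecewise((-sqrt(6)*sqrt(pi)*C1*erf(sqrt(6)*x*sqrt(-k)/6)/(2*sqrt(-k)) - C2, (k > 0) | (k < 0)), (-C1*x - C2, True))


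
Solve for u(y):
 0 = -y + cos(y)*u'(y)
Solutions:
 u(y) = C1 + Integral(y/cos(y), y)


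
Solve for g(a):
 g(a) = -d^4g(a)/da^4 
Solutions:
 g(a) = (C1*sin(sqrt(2)*a/2) + C2*cos(sqrt(2)*a/2))*exp(-sqrt(2)*a/2) + (C3*sin(sqrt(2)*a/2) + C4*cos(sqrt(2)*a/2))*exp(sqrt(2)*a/2)


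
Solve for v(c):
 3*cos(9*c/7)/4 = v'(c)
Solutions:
 v(c) = C1 + 7*sin(9*c/7)/12


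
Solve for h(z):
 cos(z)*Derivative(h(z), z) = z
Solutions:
 h(z) = C1 + Integral(z/cos(z), z)


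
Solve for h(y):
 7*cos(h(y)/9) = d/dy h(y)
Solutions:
 -7*y - 9*log(sin(h(y)/9) - 1)/2 + 9*log(sin(h(y)/9) + 1)/2 = C1


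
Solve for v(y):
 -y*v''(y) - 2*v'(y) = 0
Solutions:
 v(y) = C1 + C2/y


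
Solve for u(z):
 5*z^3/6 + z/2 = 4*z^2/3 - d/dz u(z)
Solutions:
 u(z) = C1 - 5*z^4/24 + 4*z^3/9 - z^2/4


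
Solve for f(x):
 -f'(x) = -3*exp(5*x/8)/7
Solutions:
 f(x) = C1 + 24*exp(5*x/8)/35


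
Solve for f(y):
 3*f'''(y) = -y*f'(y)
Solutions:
 f(y) = C1 + Integral(C2*airyai(-3^(2/3)*y/3) + C3*airybi(-3^(2/3)*y/3), y)


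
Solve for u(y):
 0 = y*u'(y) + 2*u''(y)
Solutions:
 u(y) = C1 + C2*erf(y/2)


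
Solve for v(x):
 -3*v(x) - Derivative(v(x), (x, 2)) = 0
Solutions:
 v(x) = C1*sin(sqrt(3)*x) + C2*cos(sqrt(3)*x)


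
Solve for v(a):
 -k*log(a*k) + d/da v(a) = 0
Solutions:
 v(a) = C1 + a*k*log(a*k) - a*k


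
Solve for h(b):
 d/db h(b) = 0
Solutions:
 h(b) = C1


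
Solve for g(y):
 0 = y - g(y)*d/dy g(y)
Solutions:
 g(y) = -sqrt(C1 + y^2)
 g(y) = sqrt(C1 + y^2)


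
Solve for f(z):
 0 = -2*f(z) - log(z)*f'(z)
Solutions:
 f(z) = C1*exp(-2*li(z))


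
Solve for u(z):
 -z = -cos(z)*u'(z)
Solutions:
 u(z) = C1 + Integral(z/cos(z), z)


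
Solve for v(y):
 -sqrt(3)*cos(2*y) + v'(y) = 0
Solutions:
 v(y) = C1 + sqrt(3)*sin(2*y)/2


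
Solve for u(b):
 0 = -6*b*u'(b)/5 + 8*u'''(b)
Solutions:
 u(b) = C1 + Integral(C2*airyai(150^(1/3)*b/10) + C3*airybi(150^(1/3)*b/10), b)


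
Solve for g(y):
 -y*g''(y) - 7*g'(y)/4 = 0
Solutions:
 g(y) = C1 + C2/y^(3/4)


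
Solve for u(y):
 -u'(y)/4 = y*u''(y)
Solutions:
 u(y) = C1 + C2*y^(3/4)


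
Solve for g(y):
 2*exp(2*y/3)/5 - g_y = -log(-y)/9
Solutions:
 g(y) = C1 + y*log(-y)/9 - y/9 + 3*exp(2*y/3)/5


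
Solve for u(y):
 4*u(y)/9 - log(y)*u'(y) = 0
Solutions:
 u(y) = C1*exp(4*li(y)/9)


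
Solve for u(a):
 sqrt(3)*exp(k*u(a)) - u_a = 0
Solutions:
 u(a) = Piecewise((log(-1/(C1*k + sqrt(3)*a*k))/k, Ne(k, 0)), (nan, True))
 u(a) = Piecewise((C1 + sqrt(3)*a, Eq(k, 0)), (nan, True))


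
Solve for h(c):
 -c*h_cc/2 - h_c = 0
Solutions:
 h(c) = C1 + C2/c


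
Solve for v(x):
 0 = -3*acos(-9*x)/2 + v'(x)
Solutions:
 v(x) = C1 + 3*x*acos(-9*x)/2 + sqrt(1 - 81*x^2)/6


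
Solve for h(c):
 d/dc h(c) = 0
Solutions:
 h(c) = C1


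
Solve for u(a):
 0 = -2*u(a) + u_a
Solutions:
 u(a) = C1*exp(2*a)


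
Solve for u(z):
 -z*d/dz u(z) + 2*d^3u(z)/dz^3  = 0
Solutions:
 u(z) = C1 + Integral(C2*airyai(2^(2/3)*z/2) + C3*airybi(2^(2/3)*z/2), z)


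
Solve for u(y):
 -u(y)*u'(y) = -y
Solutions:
 u(y) = -sqrt(C1 + y^2)
 u(y) = sqrt(C1 + y^2)


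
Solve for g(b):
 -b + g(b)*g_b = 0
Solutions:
 g(b) = -sqrt(C1 + b^2)
 g(b) = sqrt(C1 + b^2)


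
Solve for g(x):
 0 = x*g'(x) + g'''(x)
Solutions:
 g(x) = C1 + Integral(C2*airyai(-x) + C3*airybi(-x), x)


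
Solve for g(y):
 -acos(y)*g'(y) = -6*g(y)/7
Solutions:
 g(y) = C1*exp(6*Integral(1/acos(y), y)/7)


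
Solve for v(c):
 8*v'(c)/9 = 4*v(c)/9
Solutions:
 v(c) = C1*exp(c/2)


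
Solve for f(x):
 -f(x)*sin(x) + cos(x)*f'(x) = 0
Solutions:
 f(x) = C1/cos(x)


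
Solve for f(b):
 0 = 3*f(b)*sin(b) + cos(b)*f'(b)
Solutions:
 f(b) = C1*cos(b)^3


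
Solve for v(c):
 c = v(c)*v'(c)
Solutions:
 v(c) = -sqrt(C1 + c^2)
 v(c) = sqrt(C1 + c^2)


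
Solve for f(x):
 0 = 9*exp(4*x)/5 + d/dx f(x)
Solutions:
 f(x) = C1 - 9*exp(4*x)/20


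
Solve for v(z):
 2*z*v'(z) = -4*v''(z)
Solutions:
 v(z) = C1 + C2*erf(z/2)


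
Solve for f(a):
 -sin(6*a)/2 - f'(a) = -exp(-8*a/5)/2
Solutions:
 f(a) = C1 + cos(6*a)/12 - 5*exp(-8*a/5)/16


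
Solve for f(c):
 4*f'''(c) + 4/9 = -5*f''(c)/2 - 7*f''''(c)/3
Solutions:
 f(c) = C1 + C2*c - 4*c^2/45 + (C3*sin(sqrt(66)*c/14) + C4*cos(sqrt(66)*c/14))*exp(-6*c/7)


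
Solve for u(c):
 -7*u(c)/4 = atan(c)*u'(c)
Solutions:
 u(c) = C1*exp(-7*Integral(1/atan(c), c)/4)


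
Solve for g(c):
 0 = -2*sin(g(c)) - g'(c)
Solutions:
 g(c) = -acos((-C1 - exp(4*c))/(C1 - exp(4*c))) + 2*pi
 g(c) = acos((-C1 - exp(4*c))/(C1 - exp(4*c)))


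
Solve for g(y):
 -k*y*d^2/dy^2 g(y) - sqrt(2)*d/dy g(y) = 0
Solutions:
 g(y) = C1 + y^(((re(k) - sqrt(2))*re(k) + im(k)^2)/(re(k)^2 + im(k)^2))*(C2*sin(sqrt(2)*log(y)*Abs(im(k))/(re(k)^2 + im(k)^2)) + C3*cos(sqrt(2)*log(y)*im(k)/(re(k)^2 + im(k)^2)))


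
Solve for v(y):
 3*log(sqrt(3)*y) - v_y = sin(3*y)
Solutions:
 v(y) = C1 + 3*y*log(y) - 3*y + 3*y*log(3)/2 + cos(3*y)/3


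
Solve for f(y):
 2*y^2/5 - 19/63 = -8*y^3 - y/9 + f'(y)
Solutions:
 f(y) = C1 + 2*y^4 + 2*y^3/15 + y^2/18 - 19*y/63


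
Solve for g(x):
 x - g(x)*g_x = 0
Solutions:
 g(x) = -sqrt(C1 + x^2)
 g(x) = sqrt(C1 + x^2)


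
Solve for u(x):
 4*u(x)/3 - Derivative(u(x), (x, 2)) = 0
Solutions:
 u(x) = C1*exp(-2*sqrt(3)*x/3) + C2*exp(2*sqrt(3)*x/3)


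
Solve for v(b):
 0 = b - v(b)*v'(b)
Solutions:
 v(b) = -sqrt(C1 + b^2)
 v(b) = sqrt(C1 + b^2)


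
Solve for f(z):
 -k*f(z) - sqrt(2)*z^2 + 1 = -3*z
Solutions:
 f(z) = (-sqrt(2)*z^2 + 3*z + 1)/k


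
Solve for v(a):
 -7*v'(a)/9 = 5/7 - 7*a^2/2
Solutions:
 v(a) = C1 + 3*a^3/2 - 45*a/49


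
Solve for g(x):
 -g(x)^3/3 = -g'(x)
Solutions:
 g(x) = -sqrt(6)*sqrt(-1/(C1 + x))/2
 g(x) = sqrt(6)*sqrt(-1/(C1 + x))/2


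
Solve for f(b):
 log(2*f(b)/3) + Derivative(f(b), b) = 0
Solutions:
 Integral(1/(log(_y) - log(3) + log(2)), (_y, f(b))) = C1 - b


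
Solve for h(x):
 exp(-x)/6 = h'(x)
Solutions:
 h(x) = C1 - exp(-x)/6


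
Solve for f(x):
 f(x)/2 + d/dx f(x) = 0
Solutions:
 f(x) = C1*exp(-x/2)


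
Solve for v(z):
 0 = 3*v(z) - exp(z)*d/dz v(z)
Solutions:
 v(z) = C1*exp(-3*exp(-z))


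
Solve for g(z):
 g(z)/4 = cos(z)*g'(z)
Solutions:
 g(z) = C1*(sin(z) + 1)^(1/8)/(sin(z) - 1)^(1/8)


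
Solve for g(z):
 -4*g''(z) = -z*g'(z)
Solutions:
 g(z) = C1 + C2*erfi(sqrt(2)*z/4)


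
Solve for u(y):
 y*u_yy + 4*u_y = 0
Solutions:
 u(y) = C1 + C2/y^3


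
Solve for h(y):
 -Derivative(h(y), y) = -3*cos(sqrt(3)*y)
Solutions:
 h(y) = C1 + sqrt(3)*sin(sqrt(3)*y)


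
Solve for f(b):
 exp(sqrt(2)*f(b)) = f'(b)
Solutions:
 f(b) = sqrt(2)*(2*log(-1/(C1 + b)) - log(2))/4


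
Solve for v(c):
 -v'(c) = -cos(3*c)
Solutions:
 v(c) = C1 + sin(3*c)/3


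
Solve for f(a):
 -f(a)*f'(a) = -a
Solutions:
 f(a) = -sqrt(C1 + a^2)
 f(a) = sqrt(C1 + a^2)


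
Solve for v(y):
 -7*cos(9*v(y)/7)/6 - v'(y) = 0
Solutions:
 7*y/6 - 7*log(sin(9*v(y)/7) - 1)/18 + 7*log(sin(9*v(y)/7) + 1)/18 = C1


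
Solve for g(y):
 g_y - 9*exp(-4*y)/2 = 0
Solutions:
 g(y) = C1 - 9*exp(-4*y)/8


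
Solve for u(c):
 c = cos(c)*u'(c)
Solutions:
 u(c) = C1 + Integral(c/cos(c), c)


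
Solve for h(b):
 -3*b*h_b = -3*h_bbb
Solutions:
 h(b) = C1 + Integral(C2*airyai(b) + C3*airybi(b), b)


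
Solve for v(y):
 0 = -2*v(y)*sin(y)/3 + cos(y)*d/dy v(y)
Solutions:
 v(y) = C1/cos(y)^(2/3)


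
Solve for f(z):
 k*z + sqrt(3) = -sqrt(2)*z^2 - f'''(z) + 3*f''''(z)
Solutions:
 f(z) = C1 + C2*z + C3*z^2 + C4*exp(z/3) - sqrt(2)*z^5/60 + z^4*(-k - 6*sqrt(2))/24 + z^3*(-k/2 - 3*sqrt(2) - sqrt(3)/6)


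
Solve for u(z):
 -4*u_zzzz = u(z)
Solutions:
 u(z) = (C1*sin(z/2) + C2*cos(z/2))*exp(-z/2) + (C3*sin(z/2) + C4*cos(z/2))*exp(z/2)


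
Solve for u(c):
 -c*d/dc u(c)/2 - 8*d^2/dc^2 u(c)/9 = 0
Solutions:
 u(c) = C1 + C2*erf(3*sqrt(2)*c/8)


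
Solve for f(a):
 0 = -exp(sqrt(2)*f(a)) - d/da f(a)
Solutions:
 f(a) = sqrt(2)*(2*log(1/(C1 + a)) - log(2))/4


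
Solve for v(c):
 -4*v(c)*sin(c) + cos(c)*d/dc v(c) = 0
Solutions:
 v(c) = C1/cos(c)^4


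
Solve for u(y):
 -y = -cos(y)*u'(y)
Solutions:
 u(y) = C1 + Integral(y/cos(y), y)


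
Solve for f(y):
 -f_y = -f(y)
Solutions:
 f(y) = C1*exp(y)


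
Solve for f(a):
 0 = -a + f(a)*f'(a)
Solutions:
 f(a) = -sqrt(C1 + a^2)
 f(a) = sqrt(C1 + a^2)


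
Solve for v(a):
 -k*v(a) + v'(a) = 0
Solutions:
 v(a) = C1*exp(a*k)


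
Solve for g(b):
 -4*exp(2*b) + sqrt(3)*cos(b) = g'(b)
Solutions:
 g(b) = C1 - 2*exp(2*b) + sqrt(3)*sin(b)


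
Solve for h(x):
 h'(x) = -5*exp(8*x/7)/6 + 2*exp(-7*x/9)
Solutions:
 h(x) = C1 - 35*exp(8*x/7)/48 - 18*exp(-7*x/9)/7


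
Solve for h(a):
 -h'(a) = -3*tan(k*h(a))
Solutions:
 h(a) = Piecewise((-asin(exp(C1*k + 3*a*k))/k + pi/k, Ne(k, 0)), (nan, True))
 h(a) = Piecewise((asin(exp(C1*k + 3*a*k))/k, Ne(k, 0)), (nan, True))


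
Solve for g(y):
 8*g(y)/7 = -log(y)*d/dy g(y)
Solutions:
 g(y) = C1*exp(-8*li(y)/7)


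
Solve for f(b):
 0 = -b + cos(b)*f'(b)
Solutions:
 f(b) = C1 + Integral(b/cos(b), b)


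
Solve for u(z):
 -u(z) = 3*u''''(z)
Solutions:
 u(z) = (C1*sin(sqrt(2)*3^(3/4)*z/6) + C2*cos(sqrt(2)*3^(3/4)*z/6))*exp(-sqrt(2)*3^(3/4)*z/6) + (C3*sin(sqrt(2)*3^(3/4)*z/6) + C4*cos(sqrt(2)*3^(3/4)*z/6))*exp(sqrt(2)*3^(3/4)*z/6)


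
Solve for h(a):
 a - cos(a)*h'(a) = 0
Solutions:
 h(a) = C1 + Integral(a/cos(a), a)


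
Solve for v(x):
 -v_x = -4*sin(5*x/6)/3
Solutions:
 v(x) = C1 - 8*cos(5*x/6)/5


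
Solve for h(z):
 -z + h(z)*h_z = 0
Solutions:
 h(z) = -sqrt(C1 + z^2)
 h(z) = sqrt(C1 + z^2)


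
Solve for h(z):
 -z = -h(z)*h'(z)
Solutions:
 h(z) = -sqrt(C1 + z^2)
 h(z) = sqrt(C1 + z^2)


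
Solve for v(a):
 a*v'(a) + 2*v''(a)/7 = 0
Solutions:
 v(a) = C1 + C2*erf(sqrt(7)*a/2)


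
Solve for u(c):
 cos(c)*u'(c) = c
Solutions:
 u(c) = C1 + Integral(c/cos(c), c)


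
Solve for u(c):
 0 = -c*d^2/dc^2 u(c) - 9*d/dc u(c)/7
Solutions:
 u(c) = C1 + C2/c^(2/7)


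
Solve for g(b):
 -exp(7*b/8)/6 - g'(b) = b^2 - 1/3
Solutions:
 g(b) = C1 - b^3/3 + b/3 - 4*exp(7*b/8)/21


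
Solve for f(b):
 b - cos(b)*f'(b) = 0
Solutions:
 f(b) = C1 + Integral(b/cos(b), b)


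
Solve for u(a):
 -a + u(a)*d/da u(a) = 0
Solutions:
 u(a) = -sqrt(C1 + a^2)
 u(a) = sqrt(C1 + a^2)


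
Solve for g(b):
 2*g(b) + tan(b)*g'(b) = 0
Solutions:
 g(b) = C1/sin(b)^2


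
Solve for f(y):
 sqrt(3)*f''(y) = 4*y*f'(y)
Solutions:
 f(y) = C1 + C2*erfi(sqrt(2)*3^(3/4)*y/3)


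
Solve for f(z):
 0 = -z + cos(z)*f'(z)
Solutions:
 f(z) = C1 + Integral(z/cos(z), z)


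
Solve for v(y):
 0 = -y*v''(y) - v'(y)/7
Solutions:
 v(y) = C1 + C2*y^(6/7)


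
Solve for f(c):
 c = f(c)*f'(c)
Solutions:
 f(c) = -sqrt(C1 + c^2)
 f(c) = sqrt(C1 + c^2)


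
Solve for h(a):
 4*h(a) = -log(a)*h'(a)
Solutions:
 h(a) = C1*exp(-4*li(a))


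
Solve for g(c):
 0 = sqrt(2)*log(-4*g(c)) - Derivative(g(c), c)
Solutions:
 -sqrt(2)*Integral(1/(log(-_y) + 2*log(2)), (_y, g(c)))/2 = C1 - c


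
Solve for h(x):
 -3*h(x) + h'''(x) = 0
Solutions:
 h(x) = C3*exp(3^(1/3)*x) + (C1*sin(3^(5/6)*x/2) + C2*cos(3^(5/6)*x/2))*exp(-3^(1/3)*x/2)


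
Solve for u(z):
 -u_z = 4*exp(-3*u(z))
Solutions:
 u(z) = log(C1 - 12*z)/3
 u(z) = log((-3^(1/3) - 3^(5/6)*I)*(C1 - 4*z)^(1/3)/2)
 u(z) = log((-3^(1/3) + 3^(5/6)*I)*(C1 - 4*z)^(1/3)/2)


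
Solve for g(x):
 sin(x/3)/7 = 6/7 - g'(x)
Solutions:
 g(x) = C1 + 6*x/7 + 3*cos(x/3)/7


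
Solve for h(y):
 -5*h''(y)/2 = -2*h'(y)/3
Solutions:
 h(y) = C1 + C2*exp(4*y/15)


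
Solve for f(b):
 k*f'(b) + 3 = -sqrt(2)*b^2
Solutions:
 f(b) = C1 - sqrt(2)*b^3/(3*k) - 3*b/k


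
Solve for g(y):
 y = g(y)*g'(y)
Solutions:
 g(y) = -sqrt(C1 + y^2)
 g(y) = sqrt(C1 + y^2)


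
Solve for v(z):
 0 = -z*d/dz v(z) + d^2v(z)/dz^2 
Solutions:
 v(z) = C1 + C2*erfi(sqrt(2)*z/2)


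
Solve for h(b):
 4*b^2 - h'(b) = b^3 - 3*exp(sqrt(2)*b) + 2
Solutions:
 h(b) = C1 - b^4/4 + 4*b^3/3 - 2*b + 3*sqrt(2)*exp(sqrt(2)*b)/2


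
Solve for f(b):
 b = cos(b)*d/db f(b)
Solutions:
 f(b) = C1 + Integral(b/cos(b), b)


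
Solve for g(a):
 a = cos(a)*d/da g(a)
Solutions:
 g(a) = C1 + Integral(a/cos(a), a)


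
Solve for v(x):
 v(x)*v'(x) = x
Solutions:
 v(x) = -sqrt(C1 + x^2)
 v(x) = sqrt(C1 + x^2)


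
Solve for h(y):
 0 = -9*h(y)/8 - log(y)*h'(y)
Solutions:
 h(y) = C1*exp(-9*li(y)/8)


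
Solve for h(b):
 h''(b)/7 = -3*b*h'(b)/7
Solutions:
 h(b) = C1 + C2*erf(sqrt(6)*b/2)


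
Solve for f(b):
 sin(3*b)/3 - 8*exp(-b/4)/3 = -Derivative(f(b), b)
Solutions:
 f(b) = C1 + cos(3*b)/9 - 32*exp(-b/4)/3


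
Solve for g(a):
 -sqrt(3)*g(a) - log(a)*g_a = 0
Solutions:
 g(a) = C1*exp(-sqrt(3)*li(a))


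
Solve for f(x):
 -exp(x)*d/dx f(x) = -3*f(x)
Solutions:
 f(x) = C1*exp(-3*exp(-x))


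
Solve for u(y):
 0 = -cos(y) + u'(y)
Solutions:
 u(y) = C1 + sin(y)


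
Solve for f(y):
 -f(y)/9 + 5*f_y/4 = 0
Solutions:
 f(y) = C1*exp(4*y/45)


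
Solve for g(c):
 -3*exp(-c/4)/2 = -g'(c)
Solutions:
 g(c) = C1 - 6*exp(-c/4)


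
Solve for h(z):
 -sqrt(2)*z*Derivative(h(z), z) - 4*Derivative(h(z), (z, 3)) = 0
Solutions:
 h(z) = C1 + Integral(C2*airyai(-sqrt(2)*z/2) + C3*airybi(-sqrt(2)*z/2), z)


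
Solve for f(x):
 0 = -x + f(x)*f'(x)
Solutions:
 f(x) = -sqrt(C1 + x^2)
 f(x) = sqrt(C1 + x^2)


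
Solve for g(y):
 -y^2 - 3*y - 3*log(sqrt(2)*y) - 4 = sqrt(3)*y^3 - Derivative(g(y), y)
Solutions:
 g(y) = C1 + sqrt(3)*y^4/4 + y^3/3 + 3*y^2/2 + 3*y*log(y) + y + 3*y*log(2)/2


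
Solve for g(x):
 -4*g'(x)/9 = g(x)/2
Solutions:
 g(x) = C1*exp(-9*x/8)


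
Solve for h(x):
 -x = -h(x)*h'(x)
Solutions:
 h(x) = -sqrt(C1 + x^2)
 h(x) = sqrt(C1 + x^2)


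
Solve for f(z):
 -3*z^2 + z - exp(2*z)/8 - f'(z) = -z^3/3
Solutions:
 f(z) = C1 + z^4/12 - z^3 + z^2/2 - exp(2*z)/16


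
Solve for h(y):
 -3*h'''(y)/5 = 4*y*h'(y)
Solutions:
 h(y) = C1 + Integral(C2*airyai(-20^(1/3)*3^(2/3)*y/3) + C3*airybi(-20^(1/3)*3^(2/3)*y/3), y)


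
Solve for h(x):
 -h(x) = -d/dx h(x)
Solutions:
 h(x) = C1*exp(x)


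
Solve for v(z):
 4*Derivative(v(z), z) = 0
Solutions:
 v(z) = C1


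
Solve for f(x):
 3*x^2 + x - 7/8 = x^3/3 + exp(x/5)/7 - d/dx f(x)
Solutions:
 f(x) = C1 + x^4/12 - x^3 - x^2/2 + 7*x/8 + 5*exp(x/5)/7


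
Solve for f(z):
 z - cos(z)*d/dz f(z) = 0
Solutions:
 f(z) = C1 + Integral(z/cos(z), z)


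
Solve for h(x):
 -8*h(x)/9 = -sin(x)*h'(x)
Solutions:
 h(x) = C1*(cos(x) - 1)^(4/9)/(cos(x) + 1)^(4/9)


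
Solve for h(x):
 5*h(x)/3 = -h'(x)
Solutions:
 h(x) = C1*exp(-5*x/3)


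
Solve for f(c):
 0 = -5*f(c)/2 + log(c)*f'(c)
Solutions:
 f(c) = C1*exp(5*li(c)/2)


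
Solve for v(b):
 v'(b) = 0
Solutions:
 v(b) = C1


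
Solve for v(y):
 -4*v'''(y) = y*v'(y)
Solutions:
 v(y) = C1 + Integral(C2*airyai(-2^(1/3)*y/2) + C3*airybi(-2^(1/3)*y/2), y)


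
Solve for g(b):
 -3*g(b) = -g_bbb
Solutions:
 g(b) = C3*exp(3^(1/3)*b) + (C1*sin(3^(5/6)*b/2) + C2*cos(3^(5/6)*b/2))*exp(-3^(1/3)*b/2)


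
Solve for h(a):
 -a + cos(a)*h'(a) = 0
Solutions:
 h(a) = C1 + Integral(a/cos(a), a)


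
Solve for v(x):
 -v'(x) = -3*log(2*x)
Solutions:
 v(x) = C1 + 3*x*log(x) - 3*x + x*log(8)


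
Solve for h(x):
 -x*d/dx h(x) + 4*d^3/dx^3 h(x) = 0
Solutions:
 h(x) = C1 + Integral(C2*airyai(2^(1/3)*x/2) + C3*airybi(2^(1/3)*x/2), x)


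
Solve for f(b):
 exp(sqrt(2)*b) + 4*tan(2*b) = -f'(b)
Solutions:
 f(b) = C1 - sqrt(2)*exp(sqrt(2)*b)/2 + 2*log(cos(2*b))


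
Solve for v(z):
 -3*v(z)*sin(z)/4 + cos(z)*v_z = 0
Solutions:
 v(z) = C1/cos(z)^(3/4)


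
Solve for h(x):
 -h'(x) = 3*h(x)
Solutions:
 h(x) = C1*exp(-3*x)


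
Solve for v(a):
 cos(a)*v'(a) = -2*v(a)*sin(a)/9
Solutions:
 v(a) = C1*cos(a)^(2/9)


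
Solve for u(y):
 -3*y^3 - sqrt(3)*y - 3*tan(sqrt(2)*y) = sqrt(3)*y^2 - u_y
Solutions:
 u(y) = C1 + 3*y^4/4 + sqrt(3)*y^3/3 + sqrt(3)*y^2/2 - 3*sqrt(2)*log(cos(sqrt(2)*y))/2


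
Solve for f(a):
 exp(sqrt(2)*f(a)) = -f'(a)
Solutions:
 f(a) = sqrt(2)*(2*log(1/(C1 + a)) - log(2))/4


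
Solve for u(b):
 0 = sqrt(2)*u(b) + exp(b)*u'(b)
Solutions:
 u(b) = C1*exp(sqrt(2)*exp(-b))


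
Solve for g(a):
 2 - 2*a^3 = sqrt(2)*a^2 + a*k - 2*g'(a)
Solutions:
 g(a) = C1 + a^4/4 + sqrt(2)*a^3/6 + a^2*k/4 - a


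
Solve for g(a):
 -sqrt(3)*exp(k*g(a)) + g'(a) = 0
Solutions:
 g(a) = Piecewise((log(-1/(C1*k + sqrt(3)*a*k))/k, Ne(k, 0)), (nan, True))
 g(a) = Piecewise((C1 + sqrt(3)*a, Eq(k, 0)), (nan, True))


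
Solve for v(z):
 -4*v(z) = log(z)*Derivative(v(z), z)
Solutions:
 v(z) = C1*exp(-4*li(z))


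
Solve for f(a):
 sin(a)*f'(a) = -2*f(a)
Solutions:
 f(a) = C1*(cos(a) + 1)/(cos(a) - 1)


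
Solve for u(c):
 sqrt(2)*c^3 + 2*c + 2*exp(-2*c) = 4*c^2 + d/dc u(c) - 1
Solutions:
 u(c) = C1 + sqrt(2)*c^4/4 - 4*c^3/3 + c^2 + c - exp(-2*c)


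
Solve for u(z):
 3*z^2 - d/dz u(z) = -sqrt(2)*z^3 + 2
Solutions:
 u(z) = C1 + sqrt(2)*z^4/4 + z^3 - 2*z


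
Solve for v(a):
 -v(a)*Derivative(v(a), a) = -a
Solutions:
 v(a) = -sqrt(C1 + a^2)
 v(a) = sqrt(C1 + a^2)


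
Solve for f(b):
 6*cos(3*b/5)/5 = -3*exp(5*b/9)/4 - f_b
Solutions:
 f(b) = C1 - 27*exp(5*b/9)/20 - 2*sin(3*b/5)


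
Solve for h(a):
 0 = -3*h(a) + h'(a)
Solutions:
 h(a) = C1*exp(3*a)


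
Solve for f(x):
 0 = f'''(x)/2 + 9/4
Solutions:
 f(x) = C1 + C2*x + C3*x^2 - 3*x^3/4


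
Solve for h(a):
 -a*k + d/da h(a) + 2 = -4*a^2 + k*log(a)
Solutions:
 h(a) = C1 - 4*a^3/3 + a^2*k/2 + a*k*log(a) - a*k - 2*a


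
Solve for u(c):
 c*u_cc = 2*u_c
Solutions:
 u(c) = C1 + C2*c^3


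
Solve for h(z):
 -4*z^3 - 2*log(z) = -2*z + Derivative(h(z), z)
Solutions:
 h(z) = C1 - z^4 + z^2 - 2*z*log(z) + 2*z


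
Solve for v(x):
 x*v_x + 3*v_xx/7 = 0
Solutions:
 v(x) = C1 + C2*erf(sqrt(42)*x/6)


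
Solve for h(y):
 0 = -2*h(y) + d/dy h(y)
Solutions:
 h(y) = C1*exp(2*y)


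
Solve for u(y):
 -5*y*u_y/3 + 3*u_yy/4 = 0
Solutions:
 u(y) = C1 + C2*erfi(sqrt(10)*y/3)


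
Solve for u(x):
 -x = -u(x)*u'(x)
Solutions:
 u(x) = -sqrt(C1 + x^2)
 u(x) = sqrt(C1 + x^2)


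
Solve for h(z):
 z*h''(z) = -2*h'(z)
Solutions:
 h(z) = C1 + C2/z


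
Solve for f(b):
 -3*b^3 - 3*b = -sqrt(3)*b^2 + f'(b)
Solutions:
 f(b) = C1 - 3*b^4/4 + sqrt(3)*b^3/3 - 3*b^2/2


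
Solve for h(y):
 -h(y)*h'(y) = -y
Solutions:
 h(y) = -sqrt(C1 + y^2)
 h(y) = sqrt(C1 + y^2)


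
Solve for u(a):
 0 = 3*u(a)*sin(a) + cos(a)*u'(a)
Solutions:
 u(a) = C1*cos(a)^3


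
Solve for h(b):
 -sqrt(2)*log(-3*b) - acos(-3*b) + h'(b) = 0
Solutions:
 h(b) = C1 + sqrt(2)*b*(log(-b) - 1) + b*acos(-3*b) + sqrt(2)*b*log(3) + sqrt(1 - 9*b^2)/3


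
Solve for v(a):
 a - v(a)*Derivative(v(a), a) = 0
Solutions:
 v(a) = -sqrt(C1 + a^2)
 v(a) = sqrt(C1 + a^2)


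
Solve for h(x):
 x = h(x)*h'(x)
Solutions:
 h(x) = -sqrt(C1 + x^2)
 h(x) = sqrt(C1 + x^2)


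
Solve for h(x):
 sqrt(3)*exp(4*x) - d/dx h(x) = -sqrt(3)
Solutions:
 h(x) = C1 + sqrt(3)*x + sqrt(3)*exp(4*x)/4


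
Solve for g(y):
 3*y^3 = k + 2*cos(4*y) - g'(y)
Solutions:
 g(y) = C1 + k*y - 3*y^4/4 + sin(4*y)/2


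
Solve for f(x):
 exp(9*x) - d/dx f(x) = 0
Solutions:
 f(x) = C1 + exp(9*x)/9


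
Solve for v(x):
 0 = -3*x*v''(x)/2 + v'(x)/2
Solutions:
 v(x) = C1 + C2*x^(4/3)


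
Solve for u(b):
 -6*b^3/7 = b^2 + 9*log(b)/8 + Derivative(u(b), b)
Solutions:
 u(b) = C1 - 3*b^4/14 - b^3/3 - 9*b*log(b)/8 + 9*b/8


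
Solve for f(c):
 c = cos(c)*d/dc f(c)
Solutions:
 f(c) = C1 + Integral(c/cos(c), c)


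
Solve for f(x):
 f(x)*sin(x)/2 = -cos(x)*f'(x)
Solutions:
 f(x) = C1*sqrt(cos(x))


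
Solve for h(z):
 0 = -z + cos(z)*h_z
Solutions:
 h(z) = C1 + Integral(z/cos(z), z)


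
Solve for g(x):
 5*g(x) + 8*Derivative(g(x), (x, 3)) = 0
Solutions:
 g(x) = C3*exp(-5^(1/3)*x/2) + (C1*sin(sqrt(3)*5^(1/3)*x/4) + C2*cos(sqrt(3)*5^(1/3)*x/4))*exp(5^(1/3)*x/4)


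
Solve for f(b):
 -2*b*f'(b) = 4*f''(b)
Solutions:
 f(b) = C1 + C2*erf(b/2)


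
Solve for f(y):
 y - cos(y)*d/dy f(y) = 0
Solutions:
 f(y) = C1 + Integral(y/cos(y), y)


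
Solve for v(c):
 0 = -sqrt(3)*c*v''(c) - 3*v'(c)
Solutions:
 v(c) = C1 + C2*c^(1 - sqrt(3))


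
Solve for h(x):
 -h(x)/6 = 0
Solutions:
 h(x) = 0


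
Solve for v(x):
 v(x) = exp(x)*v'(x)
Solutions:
 v(x) = C1*exp(-exp(-x))


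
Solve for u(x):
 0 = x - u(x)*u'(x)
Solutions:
 u(x) = -sqrt(C1 + x^2)
 u(x) = sqrt(C1 + x^2)


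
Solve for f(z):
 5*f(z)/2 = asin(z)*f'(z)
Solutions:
 f(z) = C1*exp(5*Integral(1/asin(z), z)/2)


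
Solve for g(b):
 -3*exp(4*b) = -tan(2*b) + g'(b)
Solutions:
 g(b) = C1 - 3*exp(4*b)/4 - log(cos(2*b))/2


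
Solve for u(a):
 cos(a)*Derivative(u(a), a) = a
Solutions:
 u(a) = C1 + Integral(a/cos(a), a)


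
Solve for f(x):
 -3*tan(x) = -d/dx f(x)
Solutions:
 f(x) = C1 - 3*log(cos(x))


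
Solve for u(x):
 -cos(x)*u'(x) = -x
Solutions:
 u(x) = C1 + Integral(x/cos(x), x)


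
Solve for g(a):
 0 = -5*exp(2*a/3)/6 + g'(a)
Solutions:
 g(a) = C1 + 5*exp(2*a/3)/4


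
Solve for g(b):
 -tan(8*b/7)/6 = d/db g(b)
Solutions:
 g(b) = C1 + 7*log(cos(8*b/7))/48


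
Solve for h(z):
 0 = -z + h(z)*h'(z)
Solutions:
 h(z) = -sqrt(C1 + z^2)
 h(z) = sqrt(C1 + z^2)


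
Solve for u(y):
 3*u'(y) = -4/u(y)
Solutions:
 u(y) = -sqrt(C1 - 24*y)/3
 u(y) = sqrt(C1 - 24*y)/3


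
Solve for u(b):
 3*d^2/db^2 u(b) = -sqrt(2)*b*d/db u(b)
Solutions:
 u(b) = C1 + C2*erf(2^(3/4)*sqrt(3)*b/6)


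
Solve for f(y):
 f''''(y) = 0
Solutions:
 f(y) = C1 + C2*y + C3*y^2 + C4*y^3


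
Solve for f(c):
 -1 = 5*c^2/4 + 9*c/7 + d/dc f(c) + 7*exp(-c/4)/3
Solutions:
 f(c) = C1 - 5*c^3/12 - 9*c^2/14 - c + 28*exp(-c/4)/3


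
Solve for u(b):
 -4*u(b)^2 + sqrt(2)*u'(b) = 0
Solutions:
 u(b) = -1/(C1 + 2*sqrt(2)*b)


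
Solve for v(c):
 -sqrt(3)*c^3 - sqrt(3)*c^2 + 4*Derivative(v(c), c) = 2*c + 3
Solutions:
 v(c) = C1 + sqrt(3)*c^4/16 + sqrt(3)*c^3/12 + c^2/4 + 3*c/4


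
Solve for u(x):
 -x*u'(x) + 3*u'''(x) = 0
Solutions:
 u(x) = C1 + Integral(C2*airyai(3^(2/3)*x/3) + C3*airybi(3^(2/3)*x/3), x)
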